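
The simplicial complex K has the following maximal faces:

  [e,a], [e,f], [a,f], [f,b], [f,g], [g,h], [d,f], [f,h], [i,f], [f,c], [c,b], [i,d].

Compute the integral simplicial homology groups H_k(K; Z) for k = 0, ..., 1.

Fix the vertex order a < b < c < d < e < f < g < h < i and write every simplex with vertices in increasing order. Then dim K = 1 and the simplices of K are:

  0-simplices (9): a, b, c, d, e, f, g, h, i
  1-simplices (12): ae, af, bc, bf, cf, df, di, ef, fg, fh, fi, gh

giving chain groups C_0 ≅ Z^9, C_1 ≅ Z^12.

The boundary map ∂_1: C_1 → C_0 sends each edge [p,q] (with p < q) to q − p.
As a 9×12 matrix over Z this has rank 8, with invariant factors (1,1,1,1,1,1,1,1).

Now H_k = ker ∂_k / im ∂_{k+1}, so:

  H_0: rank C_0 − rank ∂_1 = 9 − 8 = 1, and the invariant factors of ∂_1 are all 1, so H_0 ≅ Z.
  H_1: rank ker ∂_1 − rank ∂_2 = (12 − 8) − 0 = 4, and there is no ∂_2, so H_1 ≅ Z^4.

As a check, the Euler characteristic is 9 − 12 = -3, which agrees with 1 − 4 = -3.
(K is a triangulation of a wedge of 4 circles.)

H_0 = Z,  H_1 = Z^4.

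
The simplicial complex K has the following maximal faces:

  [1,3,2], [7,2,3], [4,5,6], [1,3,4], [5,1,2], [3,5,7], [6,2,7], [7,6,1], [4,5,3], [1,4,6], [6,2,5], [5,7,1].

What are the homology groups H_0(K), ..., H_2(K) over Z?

We work with the vertex ordering 1 < 2 < 3 < 4 < 5 < 6 < 7. The simplices of K, each written with vertices in increasing order, are:

  0-simplices (7): [1], [2], [3], [4], [5], [6], [7]
  1-simplices (18): [1,2], [1,3], [1,4], [1,5], [1,6], [1,7], [2,3], [2,5], [2,6], [2,7], [3,4], [3,5], [3,7], [4,5], [4,6], [5,6], [5,7], [6,7]
  2-simplices (12): [1,2,3], [1,2,5], [1,3,4], [1,4,6], [1,5,7], [1,6,7], [2,3,7], [2,5,6], [2,6,7], [3,4,5], [3,5,7], [4,5,6]

so the chain groups are C_0 ≅ Z^7, C_1 ≅ Z^18, C_2 ≅ Z^12.

∂_1: C_1 → C_0 sends each edge [p,q] (with p < q) to q − p. For instance
  ∂[1,4] = [4] − [1].
This gives a 7×18 integer matrix of rank 6; reducing to Smith normal form yields diagonal entries (1,1,1,1,1,1).

The boundary map ∂_2: C_2 → C_1 maps a triangle to the signed sum of its edges. For instance
  ∂[3,5,7] = [5,7] − [3,7] + [3,5],
  ∂[3,4,5] = [4,5] − [3,5] + [3,4].
The resulting 18×12 matrix has rank 12, and its Smith normal form has invariant factors (1,1,1,1,1,1,1,1,1,1,1,2).

Now H_k = ker ∂_k / im ∂_{k+1}, so:

  H_0: rank C_0 − rank ∂_1 = 7 − 6 = 1, and the invariant factors of ∂_1 are all 1, so H_0 = Z.
  H_1: rank ker ∂_1 − rank ∂_2 = (18 − 6) − 12 = 0, and ∂_2 has invariant factor 2 > 1, so H_1 = Z/2.
  H_2: rank ker ∂_2 − rank ∂_3 = (12 − 12) − 0 = 0, and there is no ∂_3, so H_2 = 0.

(K is a triangulation of the real projective plane RP^2.)

H_0 ≅ Z,  H_1 ≅ Z/2,  H_2 = 0.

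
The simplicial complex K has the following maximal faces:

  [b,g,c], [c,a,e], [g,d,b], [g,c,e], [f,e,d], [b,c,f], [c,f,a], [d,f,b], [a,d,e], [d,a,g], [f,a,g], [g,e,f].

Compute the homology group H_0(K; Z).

H_0 ≅ Z.

Order the vertices as a < b < c < d < e < f < g. Listing each simplex with vertices in this order, K has dimension 2 with simplices:

  0-simplices (7): a, b, c, d, e, f, g
  1-simplices (18): ac, ad, ae, af, ag, bc, bd, bf, bg, ce, cf, cg, de, df, dg, ef, eg, fg
  2-simplices (12): ace, acf, ade, adg, afg, bcf, bcg, bdf, bdg, ceg, def, efg

Hence C_0 ≅ Z^7, C_1 ≅ Z^18, C_2 ≅ Z^12.

The boundary map ∂_1: C_1 → C_0 sends each edge [p,q] (with p < q) to q − p. For instance
  ∂dg = g − d.
The resulting 7×18 matrix has rank 6, and its Smith normal form has invariant factors (1,1,1,1,1,1).

Boundary ∂_2: C_2 → C_1 sends each 2-simplex [p,q,r] to [q,r] − [p,r] + [p,q]. For instance
  ∂ceg = eg − cg + ce,
  ∂ade = de − ae + ad.
This gives a 18×12 integer matrix of rank 12; reducing to Smith normal form yields diagonal entries (1,1,1,1,1,1,1,1,1,1,1,2).

Reading off H_k = ker ∂_k / im ∂_{k+1}:

  H_0: rank C_0 − rank ∂_1 = 7 − 6 = 1, and the invariant factors of ∂_1 are all 1, so H_0 ≅ Z.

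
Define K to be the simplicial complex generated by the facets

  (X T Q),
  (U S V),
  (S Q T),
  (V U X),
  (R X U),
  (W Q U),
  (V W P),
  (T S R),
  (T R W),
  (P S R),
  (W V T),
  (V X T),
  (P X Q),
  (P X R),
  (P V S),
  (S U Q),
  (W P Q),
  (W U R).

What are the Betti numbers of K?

b_0 = 1, b_1 = 2, b_2 = 1.

Order the vertices as P < Q < R < S < T < U < V < W < X. Listing each simplex with vertices in this order, K has dimension 2 with simplices:

  0-simplices (9): P, Q, R, S, T, U, V, W, X
  1-simplices (27): PQ, PR, PS, PV, PW, PX, QS, QT, QU, QW, QX, RS, RT, RU, RW, RX, ST, SU, SV, TV, TW, TX, UV, UW, UX, VW, VX
  2-simplices (18): PQW, PQX, PRS, PRX, PSV, PVW, QST, QSU, QTX, QUW, RST, RTW, RUW, RUX, SUV, TVW, TVX, UVX

giving chain groups C_0 ≅ Z^9, C_1 ≅ Z^27, C_2 ≅ Z^18.

The boundary map ∂_1: C_1 → C_0 maps an edge to its endpoints' difference, ∂[p,q] = q − p. For instance
  ∂SU = U − S.
This gives a 9×27 integer matrix of rank 8; reducing to Smith normal form yields diagonal entries (1,1,1,1,1,1,1,1).

The boundary map ∂_2: C_2 → C_1 maps a triangle to the signed sum of its edges. For instance
  ∂PQX = QX − PX + PQ,
  ∂QSU = SU − QU + QS.
As a 27×18 matrix over Z this has rank 17, with invariant factors (1,1,1,1,1,1,1,1,1,1,1,1,1,1,1,1,1).

Now H_k = ker ∂_k / im ∂_{k+1}, so:

  H_0: rank C_0 − rank ∂_1 = 9 − 8 = 1, and the invariant factors of ∂_1 are all 1, so H_0 ≅ Z.
  H_1: rank ker ∂_1 − rank ∂_2 = (27 − 8) − 17 = 2, and the invariant factors of ∂_2 are all 1, so H_1 ≅ Z^2.
  H_2: rank ker ∂_2 − rank ∂_3 = (18 − 17) − 0 = 1, and there is no ∂_3, so H_2 ≅ Z.

Hence the Betti numbers are b_0 = 1, b_1 = 2, b_2 = 1.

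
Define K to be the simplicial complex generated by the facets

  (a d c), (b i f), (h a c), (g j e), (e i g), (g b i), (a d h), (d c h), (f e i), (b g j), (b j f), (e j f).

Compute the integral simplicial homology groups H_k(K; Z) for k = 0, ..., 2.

H_0 ≅ Z^2,  H_1 = 0,  H_2 ≅ Z^2.

Take the total order a < b < c < d < e < f < g < h < i < j on the vertex set. Then K (dimension 2) consists of the simplices:

  0-simplices (10): a, b, c, d, e, f, g, h, i, j
  1-simplices (18): ac, ad, ah, bf, bg, bi, bj, cd, ch, dh, ef, eg, ei, ej, fi, fj, gi, gj
  2-simplices (12): acd, ach, adh, bfi, bfj, bgi, bgj, cdh, efi, efj, egi, egj

so the chain groups are C_0 ≅ Z^10, C_1 ≅ Z^18, C_2 ≅ Z^12.

Boundary ∂_1: C_1 → C_0 maps an edge to its endpoints' difference, ∂[p,q] = q − p.
The 10×18 boundary matrix has rank 8 and Smith normal form diag(1,1,1,1,1,1,1,1).

Boundary ∂_2: C_2 → C_1 maps a triangle to the signed sum of its edges. For instance
  ∂egi = gi − ei + eg,
  ∂acd = cd − ad + ac.
As a 18×12 matrix over Z this has rank 10, with invariant factors (1,1,1,1,1,1,1,1,1,1).

Now H_k = ker ∂_k / im ∂_{k+1}, so:

  H_0: rank C_0 − rank ∂_1 = 10 − 8 = 2, and the invariant factors of ∂_1 are all 1, so H_0 = Z^2.
  H_1: rank ker ∂_1 − rank ∂_2 = (18 − 8) − 10 = 0, and the invariant factors of ∂_2 are all 1, so H_1 = 0.
  H_2: rank ker ∂_2 − rank ∂_3 = (12 − 10) − 0 = 2, and there is no ∂_3, so H_2 = Z^2.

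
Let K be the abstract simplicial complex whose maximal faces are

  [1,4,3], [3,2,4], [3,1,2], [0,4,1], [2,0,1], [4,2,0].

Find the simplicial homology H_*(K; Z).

We work with the vertex ordering 0 < 1 < 2 < 3 < 4. The simplices of K, each written with vertices in increasing order, are:

  0-simplices (5): [0], [1], [2], [3], [4]
  1-simplices (9): [0,1], [0,2], [0,4], [1,2], [1,3], [1,4], [2,3], [2,4], [3,4]
  2-simplices (6): [0,1,2], [0,1,4], [0,2,4], [1,2,3], [1,3,4], [2,3,4]

so the chain groups are C_0 ≅ Z^5, C_1 ≅ Z^9, C_2 ≅ Z^6.

Boundary ∂_1: C_1 → C_0 sends each edge [p,q] (with p < q) to q − p. For instance
  ∂[2,3] = [3] − [2].
The 5×9 boundary matrix has rank 4 and Smith normal form diag(1,1,1,1).

∂_2: C_2 → C_1 acts by ∂[p,q,r] = [q,r] − [p,r] + [p,q]. For instance
  ∂[0,2,4] = [2,4] − [0,4] + [0,2],
  ∂[1,2,3] = [2,3] − [1,3] + [1,2].
This gives a 9×6 integer matrix of rank 5; reducing to Smith normal form yields diagonal entries (1,1,1,1,1).

From H_k ≅ ker(∂_k) / im(∂_{k+1}) we obtain:

  H_0: rank C_0 − rank ∂_1 = 5 − 4 = 1, and the invariant factors of ∂_1 are all 1, so H_0 ≅ Z.
  H_1: rank ker ∂_1 − rank ∂_2 = (9 − 4) − 5 = 0, and the invariant factors of ∂_2 are all 1, so H_1 ≅ 0.
  H_2: rank ker ∂_2 − rank ∂_3 = (6 − 5) − 0 = 1, and there is no ∂_3, so H_2 ≅ Z.

As a check, the Euler characteristic is 5 − 9 + 6 = 2, which agrees with 1 − 0 + 1 = 2.

H_0 = Z,  H_1 = 0,  H_2 = Z.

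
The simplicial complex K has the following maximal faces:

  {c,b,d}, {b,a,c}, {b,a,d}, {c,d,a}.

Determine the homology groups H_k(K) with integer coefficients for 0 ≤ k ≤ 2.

H_0 ≅ Z,  H_1 = 0,  H_2 ≅ Z.

K has 4 vertices, 6 edges, 4 triangles.
rank ∂_0 = 0, rank ∂_1 = 3 ⇒ b_0 = 4 − 0 − 3 = 1; all invariant factors of ∂_1 are 1 so no torsion. So H_0 ≅ Z.
rank ∂_1 = 3, rank ∂_2 = 3 ⇒ b_1 = 6 − 3 − 3 = 0; all invariant factors of ∂_2 are 1 so no torsion. So H_1 ≅ 0.
rank ∂_2 = 3, rank ∂_3 = 0 ⇒ b_2 = 4 − 3 − 0 = 1. So H_2 ≅ Z.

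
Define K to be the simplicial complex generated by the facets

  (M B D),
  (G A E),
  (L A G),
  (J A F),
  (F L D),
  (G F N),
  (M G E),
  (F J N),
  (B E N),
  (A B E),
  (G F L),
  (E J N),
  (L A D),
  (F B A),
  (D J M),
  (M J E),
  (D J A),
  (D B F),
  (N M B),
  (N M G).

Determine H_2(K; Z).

H_2 = 0.

Take the total order A < B < D < E < F < G < J < L < M < N on the vertex set. Then K (dimension 2) consists of the simplices:

  0-simplices (10): A, B, D, E, F, G, J, L, M, N
  1-simplices (30): AB, AD, AE, AF, AG, AJ, AL, BD, BE, BF, BM, BN, DF, DJ, DL, DM, EG, EJ, EM, EN, FG, FJ, FL, FN, GL, GM, GN, JM, JN, MN
  2-simplices (20): ABE, ABF, ADJ, ADL, AEG, AFJ, AGL, BDF, BDM, BEN, BMN, DFL, DJM, EGM, EJM, EJN, FGL, FGN, FJN, GMN

so the chain groups are C_0 ≅ Z^10, C_1 ≅ Z^30, C_2 ≅ Z^20.

∂_1: C_1 → C_0 maps an edge to its endpoints' difference, ∂[p,q] = q − p. For instance
  ∂AD = D − A.
This gives a 10×30 integer matrix of rank 9; reducing to Smith normal form yields diagonal entries (1,1,1,1,1,1,1,1,1).

The boundary map ∂_2: C_2 → C_1 maps a triangle to the signed sum of its edges. For instance
  ∂DFL = FL − DL + DF,
  ∂ABF = BF − AF + AB.
As a 30×20 matrix over Z this has rank 20, with invariant factors (1,1,1,1,1,1,1,1,1,1,1,1,1,1,1,1,1,1,1,2).

Now H_k = ker ∂_k / im ∂_{k+1}, so:

  H_2: rank ker ∂_2 − rank ∂_3 = (20 − 20) − 0 = 0, and there is no ∂_3, so H_2 = 0.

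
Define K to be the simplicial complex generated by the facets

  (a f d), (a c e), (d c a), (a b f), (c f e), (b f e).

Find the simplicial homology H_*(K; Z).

H_0 ≅ Z,  H_1 ≅ Z,  H_2 = 0.

Fix the vertex order a < b < c < d < e < f and write every simplex with vertices in increasing order. Then dim K = 2 and the simplices of K are:

  0-simplices (6): a, b, c, d, e, f
  1-simplices (12): ab, ac, ad, ae, af, be, bf, cd, ce, cf, df, ef
  2-simplices (6): abf, acd, ace, adf, bef, cef

so the chain groups are C_0 ≅ Z^6, C_1 ≅ Z^12, C_2 ≅ Z^6.

Boundary ∂_1: C_1 → C_0 maps an edge to its endpoints' difference, ∂[p,q] = q − p.
This gives a 6×12 integer matrix of rank 5; reducing to Smith normal form yields diagonal entries (1,1,1,1,1).

∂_2: C_2 → C_1 acts by ∂[p,q,r] = [q,r] − [p,r] + [p,q]. For instance
  ∂ace = ce − ae + ac,
  ∂cef = ef − cf + ce.
The 12×6 boundary matrix has rank 6 and Smith normal form diag(1,1,1,1,1,1).

Computing H_k = (kernel of ∂_k) / (image of ∂_{k+1}):

  H_0: rank C_0 − rank ∂_1 = 6 − 5 = 1, and the invariant factors of ∂_1 are all 1, so H_0 = Z.
  H_1: rank ker ∂_1 − rank ∂_2 = (12 − 5) − 6 = 1, and the invariant factors of ∂_2 are all 1, so H_1 = Z.
  H_2: rank ker ∂_2 − rank ∂_3 = (6 − 6) − 0 = 0, and there is no ∂_3, so H_2 = 0.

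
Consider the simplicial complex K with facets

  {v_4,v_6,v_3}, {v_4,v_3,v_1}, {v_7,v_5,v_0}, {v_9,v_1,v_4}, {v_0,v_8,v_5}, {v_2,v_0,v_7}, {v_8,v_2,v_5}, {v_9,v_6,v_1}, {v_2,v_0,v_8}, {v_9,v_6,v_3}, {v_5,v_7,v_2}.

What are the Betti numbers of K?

b_0 = 2, b_1 = 1, b_2 = 1.

Take the total order v_0 < v_1 < v_2 < v_3 < v_4 < v_5 < v_6 < v_7 < v_8 < v_9 on the vertex set. Then K (dimension 2) consists of the simplices:

  0-simplices (10): [v_0], [v_1], [v_2], [v_3], [v_4], [v_5], [v_6], [v_7], [v_8], [v_9]
  1-simplices (19): (19 of them)
  2-simplices (11): (11 of them)

giving chain groups C_0 ≅ Z^10, C_1 ≅ Z^19, C_2 ≅ Z^11.

Boundary ∂_1: C_1 → C_0 sends each edge [p,q] (with p < q) to q − p. For instance
  ∂[v_3,v_9] = [v_9] − [v_3].
As a 10×19 matrix over Z this has rank 8, with invariant factors (1,1,1,1,1,1,1,1).

The boundary map ∂_2: C_2 → C_1 maps a triangle to the signed sum of its edges. For instance
  ∂[v_1,v_4,v_9] = [v_4,v_9] − [v_1,v_9] + [v_1,v_4],
  ∂[v_0,v_5,v_8] = [v_5,v_8] − [v_0,v_8] + [v_0,v_5].
As a 19×11 matrix over Z this has rank 10, with invariant factors (1,1,1,1,1,1,1,1,1,1).

Reading off H_k = ker ∂_k / im ∂_{k+1}:

  H_0: rank C_0 − rank ∂_1 = 10 − 8 = 2, and the invariant factors of ∂_1 are all 1, so H_0 = Z^2.
  H_1: rank ker ∂_1 − rank ∂_2 = (19 − 8) − 10 = 1, and the invariant factors of ∂_2 are all 1, so H_1 = Z.
  H_2: rank ker ∂_2 − rank ∂_3 = (11 − 10) − 0 = 1, and there is no ∂_3, so H_2 = Z.

Hence the Betti numbers are b_0 = 2, b_1 = 1, b_2 = 1.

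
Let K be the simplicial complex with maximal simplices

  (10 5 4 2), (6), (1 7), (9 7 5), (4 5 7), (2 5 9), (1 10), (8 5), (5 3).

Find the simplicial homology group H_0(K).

Take the total order 1 < 2 < 3 < 4 < 5 < 6 < 7 < 8 < 9 < 10 on the vertex set. Then K (dimension 3) consists of the simplices:

  0-simplices (10): [1], [2], [3], [4], [5], [6], [7], [8], [9], [10]
  1-simplices (15): [1,7], [1,10], [2,4], [2,5], [2,9], [2,10], [3,5], [4,5], [4,7], [4,10], [5,7], [5,8], [5,9], [5,10], [7,9]
  2-simplices (7): [2,4,5], [2,4,10], [2,5,9], [2,5,10], [4,5,7], [4,5,10], [5,7,9]
  3-simplices (1): [2,4,5,10]

giving chain groups C_0 ≅ Z^10, C_1 ≅ Z^15, C_2 ≅ Z^7, C_3 ≅ Z^1.

Boundary ∂_1: C_1 → C_0 sends each edge [p,q] (with p < q) to q − p. For instance
  ∂[2,5] = [5] − [2].
This gives a 10×15 integer matrix of rank 8; reducing to Smith normal form yields diagonal entries (1,1,1,1,1,1,1,1).

Boundary ∂_2: C_2 → C_1 maps a triangle to the signed sum of its edges. For instance
  ∂[5,7,9] = [7,9] − [5,9] + [5,7],
  ∂[2,4,5] = [4,5] − [2,5] + [2,4].
As a 15×7 matrix over Z this has rank 6, with invariant factors (1,1,1,1,1,1).

∂_3: C_3 → C_2 sends each 3-simplex σ to the alternating sum Σ_i (−1)^i (σ with its i-th vertex removed). For instance
  ∂[2,4,5,10] = [4,5,10] − [2,5,10] + [2,4,10] − [2,4,5].
The resulting 7×1 matrix has rank 1, and its Smith normal form has invariant factors (1).

Computing H_k = (kernel of ∂_k) / (image of ∂_{k+1}):

  H_0: rank C_0 − rank ∂_1 = 10 − 8 = 2, and the invariant factors of ∂_1 are all 1, so H_0 ≅ Z^2.

H_0 ≅ Z^2.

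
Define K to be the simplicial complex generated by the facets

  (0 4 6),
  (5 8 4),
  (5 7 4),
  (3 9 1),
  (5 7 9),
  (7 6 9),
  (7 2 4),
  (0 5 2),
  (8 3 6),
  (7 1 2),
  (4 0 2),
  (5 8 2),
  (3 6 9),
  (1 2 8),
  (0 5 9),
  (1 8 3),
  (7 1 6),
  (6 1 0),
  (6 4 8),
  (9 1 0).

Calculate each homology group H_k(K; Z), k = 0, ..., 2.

H_0 ≅ Z,  H_1 ≅ Z ⊕ Z/2Z,  H_2 = 0.

K has 10 vertices, 30 edges, 20 triangles.
rank ∂_0 = 0, rank ∂_1 = 9 ⇒ b_0 = 10 − 0 − 9 = 1; all invariant factors of ∂_1 are 1 so no torsion. So H_0 = Z.
rank ∂_1 = 9, rank ∂_2 = 20 ⇒ b_1 = 30 − 9 − 20 = 1; ∂_2 has invariant factor(s) [2] giving torsion. So H_1 = Z ⊕ Z/2Z.
rank ∂_2 = 20, rank ∂_3 = 0 ⇒ b_2 = 20 − 20 − 0 = 0. So H_2 = 0.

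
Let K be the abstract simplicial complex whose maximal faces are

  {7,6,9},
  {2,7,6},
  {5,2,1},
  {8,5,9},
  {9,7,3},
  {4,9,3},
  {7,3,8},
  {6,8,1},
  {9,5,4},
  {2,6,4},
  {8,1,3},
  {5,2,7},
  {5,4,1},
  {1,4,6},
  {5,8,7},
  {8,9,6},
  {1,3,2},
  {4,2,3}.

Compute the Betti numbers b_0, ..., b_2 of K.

Fix the vertex order 1 < 2 < 3 < 4 < 5 < 6 < 7 < 8 < 9 and write every simplex with vertices in increasing order. Then dim K = 2 and the simplices of K are:

  0-simplices (9): [1], [2], [3], [4], [5], [6], [7], [8], [9]
  1-simplices (27): (27 of them)
  2-simplices (18): [1,2,3], [1,2,5], [1,3,8], [1,4,5], [1,4,6], [1,6,8], [2,3,4], [2,4,6], [2,5,7], [2,6,7], [3,4,9], [3,7,8], [3,7,9], [4,5,9], [5,7,8], [5,8,9], [6,7,9], [6,8,9]

Hence C_0 ≅ Z^9, C_1 ≅ Z^27, C_2 ≅ Z^18.

∂_1: C_1 → C_0 sends each edge [p,q] (with p < q) to q − p. For instance
  ∂[8,9] = [9] − [8].
The resulting 9×27 matrix has rank 8, and its Smith normal form has invariant factors (1,1,1,1,1,1,1,1).

Boundary ∂_2: C_2 → C_1 acts by ∂[p,q,r] = [q,r] − [p,r] + [p,q]. For instance
  ∂[1,2,5] = [2,5] − [1,5] + [1,2],
  ∂[1,6,8] = [6,8] − [1,8] + [1,6].
The 27×18 boundary matrix has rank 18 and Smith normal form diag(1,1,1,1,1,1,1,1,1,1,1,1,1,1,1,1,1,2).

Computing H_k = (kernel of ∂_k) / (image of ∂_{k+1}):

  H_0: rank C_0 − rank ∂_1 = 9 − 8 = 1, and the invariant factors of ∂_1 are all 1, so H_0 ≅ Z.
  H_1: rank ker ∂_1 − rank ∂_2 = (27 − 8) − 18 = 1, and ∂_2 has invariant factor 2 > 1, so H_1 ≅ Z ⊕ Z/2.
  H_2: rank ker ∂_2 − rank ∂_3 = (18 − 18) − 0 = 0, and there is no ∂_3, so H_2 ≅ 0.

(K is a triangulation of the Klein bottle.)

Hence the Betti numbers are b_0 = 1, b_1 = 1, b_2 = 0.

b_0 = 1, b_1 = 1, b_2 = 0.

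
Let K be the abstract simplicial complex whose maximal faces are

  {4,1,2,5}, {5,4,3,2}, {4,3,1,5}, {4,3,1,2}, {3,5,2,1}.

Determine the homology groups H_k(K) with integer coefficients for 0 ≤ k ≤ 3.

H_0 ≅ Z,  H_1 = 0,  H_2 = 0,  H_3 ≅ Z.

Fix the vertex order 1 < 2 < 3 < 4 < 5 and write every simplex with vertices in increasing order. Then dim K = 3 and the simplices of K are:

  0-simplices (5): [1], [2], [3], [4], [5]
  1-simplices (10): [1,2], [1,3], [1,4], [1,5], [2,3], [2,4], [2,5], [3,4], [3,5], [4,5]
  2-simplices (10): [1,2,3], [1,2,4], [1,2,5], [1,3,4], [1,3,5], [1,4,5], [2,3,4], [2,3,5], [2,4,5], [3,4,5]
  3-simplices (5): [1,2,3,4], [1,2,3,5], [1,2,4,5], [1,3,4,5], [2,3,4,5]

Hence C_0 ≅ Z^5, C_1 ≅ Z^10, C_2 ≅ Z^10, C_3 ≅ Z^5.

∂_1: C_1 → C_0 is given by ∂[p,q] = [q] − [p].
This gives a 5×10 integer matrix of rank 4; reducing to Smith normal form yields diagonal entries (1,1,1,1).

Boundary ∂_2: C_2 → C_1 acts by ∂[p,q,r] = [q,r] − [p,r] + [p,q]. For instance
  ∂[2,4,5] = [4,5] − [2,5] + [2,4],
  ∂[1,2,3] = [2,3] − [1,3] + [1,2].
The 10×10 boundary matrix has rank 6 and Smith normal form diag(1,1,1,1,1,1).

∂_3: C_3 → C_2 sends each 3-simplex σ to the alternating sum Σ_i (−1)^i (σ with its i-th vertex removed). For instance
  ∂[1,2,3,5] = [2,3,5] − [1,3,5] + [1,2,5] − [1,2,3],
  ∂[1,3,4,5] = [3,4,5] − [1,4,5] + [1,3,5] − [1,3,4].
The 10×5 boundary matrix has rank 4 and Smith normal form diag(1,1,1,1).

From H_k ≅ ker(∂_k) / im(∂_{k+1}) we obtain:

  H_0: rank C_0 − rank ∂_1 = 5 − 4 = 1, and the invariant factors of ∂_1 are all 1, so H_0 ≅ Z.
  H_1: rank ker ∂_1 − rank ∂_2 = (10 − 4) − 6 = 0, and the invariant factors of ∂_2 are all 1, so H_1 ≅ 0.
  H_2: rank ker ∂_2 − rank ∂_3 = (10 − 6) − 4 = 0, and the invariant factors of ∂_3 are all 1, so H_2 ≅ 0.
  H_3: rank ker ∂_3 − rank ∂_4 = (5 − 4) − 0 = 1, and there is no ∂_4, so H_3 ≅ Z.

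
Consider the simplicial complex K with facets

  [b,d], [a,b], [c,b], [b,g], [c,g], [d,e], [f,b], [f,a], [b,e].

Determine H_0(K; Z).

We work with the vertex ordering a < b < c < d < e < f < g. The simplices of K, each written with vertices in increasing order, are:

  0-simplices (7): a, b, c, d, e, f, g
  1-simplices (9): ab, af, bc, bd, be, bf, bg, cg, de

giving chain groups C_0 ≅ Z^7, C_1 ≅ Z^9.

∂_1: C_1 → C_0 is given by ∂[p,q] = [q] − [p].
The resulting 7×9 matrix has rank 6, and its Smith normal form has invariant factors (1,1,1,1,1,1).

From H_k ≅ ker(∂_k) / im(∂_{k+1}) we obtain:

  H_0: rank C_0 − rank ∂_1 = 7 − 6 = 1, and the invariant factors of ∂_1 are all 1, so H_0 ≅ Z.

H_0 = Z.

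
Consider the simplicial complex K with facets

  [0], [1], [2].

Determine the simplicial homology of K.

H_0 = Z^3.

We work with the vertex ordering 0 < 1 < 2. The simplices of K, each written with vertices in increasing order, are:

  0-simplices (3): [0], [1], [2]

Hence C_0 ≅ Z^3.

From H_k ≅ ker(∂_k) / im(∂_{k+1}) we obtain:

  H_0: rank C_0 − rank ∂_1 = 3 − 0 = 3, and there is no ∂_1, so H_0 ≅ Z^3.

(K is a triangulation of a set of 3 points.)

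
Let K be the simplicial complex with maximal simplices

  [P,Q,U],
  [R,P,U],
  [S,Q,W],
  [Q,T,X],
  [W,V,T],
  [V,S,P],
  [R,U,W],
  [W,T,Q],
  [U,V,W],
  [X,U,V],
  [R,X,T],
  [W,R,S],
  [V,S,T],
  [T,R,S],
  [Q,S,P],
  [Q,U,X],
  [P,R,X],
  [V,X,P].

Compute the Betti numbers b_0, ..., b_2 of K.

Order the vertices as P < Q < R < S < T < U < V < W < X. Listing each simplex with vertices in this order, K has dimension 2 with simplices:

  0-simplices (9): P, Q, R, S, T, U, V, W, X
  1-simplices (27): PQ, PR, PS, PU, PV, PX, QS, QT, QU, QW, QX, RS, RT, RU, RW, RX, ST, SV, SW, TV, TW, TX, UV, UW, UX, VW, VX
  2-simplices (18): PQS, PQU, PRU, PRX, PSV, PVX, QSW, QTW, QTX, QUX, RST, RSW, RTX, RUW, STV, TVW, UVW, UVX

giving chain groups C_0 ≅ Z^9, C_1 ≅ Z^27, C_2 ≅ Z^18.

Boundary ∂_1: C_1 → C_0 maps an edge to its endpoints' difference, ∂[p,q] = q − p. For instance
  ∂PV = V − P.
The 9×27 boundary matrix has rank 8 and Smith normal form diag(1,1,1,1,1,1,1,1).

∂_2: C_2 → C_1 acts by ∂[p,q,r] = [q,r] − [p,r] + [p,q]. For instance
  ∂RSW = SW − RW + RS,
  ∂PQU = QU − PU + PQ.
As a 27×18 matrix over Z this has rank 18, with invariant factors (1,1,1,1,1,1,1,1,1,1,1,1,1,1,1,1,1,2).

From H_k ≅ ker(∂_k) / im(∂_{k+1}) we obtain:

  H_0: rank C_0 − rank ∂_1 = 9 − 8 = 1, and the invariant factors of ∂_1 are all 1, so H_0 ≅ Z.
  H_1: rank ker ∂_1 − rank ∂_2 = (27 − 8) − 18 = 1, and ∂_2 has invariant factor 2 > 1, so H_1 ≅ Z ⊕ Z/2.
  H_2: rank ker ∂_2 − rank ∂_3 = (18 − 18) − 0 = 0, and there is no ∂_3, so H_2 ≅ 0.

(K is a triangulation of the Klein bottle.)

Hence the Betti numbers are b_0 = 1, b_1 = 1, b_2 = 0.

b_0 = 1, b_1 = 1, b_2 = 0.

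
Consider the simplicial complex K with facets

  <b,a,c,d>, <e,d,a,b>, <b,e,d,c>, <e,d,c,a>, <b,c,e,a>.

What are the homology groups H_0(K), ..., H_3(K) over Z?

H_0 ≅ Z,  H_1 = 0,  H_2 = 0,  H_3 ≅ Z.

Take the total order a < b < c < d < e on the vertex set. Then K (dimension 3) consists of the simplices:

  0-simplices (5): a, b, c, d, e
  1-simplices (10): ab, ac, ad, ae, bc, bd, be, cd, ce, de
  2-simplices (10): abc, abd, abe, acd, ace, ade, bcd, bce, bde, cde
  3-simplices (5): abcd, abce, abde, acde, bcde

so the chain groups are C_0 ≅ Z^5, C_1 ≅ Z^10, C_2 ≅ Z^10, C_3 ≅ Z^5.

Boundary ∂_1: C_1 → C_0 maps an edge to its endpoints' difference, ∂[p,q] = q − p.
The 5×10 boundary matrix has rank 4 and Smith normal form diag(1,1,1,1).

The boundary map ∂_2: C_2 → C_1 sends each 2-simplex [p,q,r] to [q,r] − [p,r] + [p,q]. For instance
  ∂abe = be − ae + ab,
  ∂bce = ce − be + bc.
The resulting 10×10 matrix has rank 6, and its Smith normal form has invariant factors (1,1,1,1,1,1).

The boundary map ∂_3: C_3 → C_2 sends each 3-simplex σ to the alternating sum Σ_i (−1)^i (σ with its i-th vertex removed). For instance
  ∂acde = cde − ade + ace − acd,
  ∂abcd = bcd − acd + abd − abc.
The 10×5 boundary matrix has rank 4 and Smith normal form diag(1,1,1,1).

Reading off H_k = ker ∂_k / im ∂_{k+1}:

  H_0: rank C_0 − rank ∂_1 = 5 − 4 = 1, and the invariant factors of ∂_1 are all 1, so H_0 = Z.
  H_1: rank ker ∂_1 − rank ∂_2 = (10 − 4) − 6 = 0, and the invariant factors of ∂_2 are all 1, so H_1 = 0.
  H_2: rank ker ∂_2 − rank ∂_3 = (10 − 6) − 4 = 0, and the invariant factors of ∂_3 are all 1, so H_2 = 0.
  H_3: rank ker ∂_3 − rank ∂_4 = (5 − 4) − 0 = 1, and there is no ∂_4, so H_3 = Z.

(K is a triangulation of the 3-sphere S^3.)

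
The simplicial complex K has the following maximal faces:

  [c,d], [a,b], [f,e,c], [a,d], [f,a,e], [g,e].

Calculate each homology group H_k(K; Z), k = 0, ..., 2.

H_0 ≅ Z,  H_1 ≅ Z,  H_2 = 0.

Order the vertices as a < b < c < d < e < f < g. Listing each simplex with vertices in this order, K has dimension 2 with simplices:

  0-simplices (7): a, b, c, d, e, f, g
  1-simplices (9): ab, ad, ae, af, cd, ce, cf, ef, eg
  2-simplices (2): aef, cef

Hence C_0 ≅ Z^7, C_1 ≅ Z^9, C_2 ≅ Z^2.

Boundary ∂_1: C_1 → C_0 maps an edge to its endpoints' difference, ∂[p,q] = q − p. For instance
  ∂ad = d − a.
The resulting 7×9 matrix has rank 6, and its Smith normal form has invariant factors (1,1,1,1,1,1).

Boundary ∂_2: C_2 → C_1 maps a triangle to the signed sum of its edges. For instance
  ∂aef = ef − af + ae,
  ∂cef = ef − cf + ce.
The 9×2 boundary matrix has rank 2 and Smith normal form diag(1,1).

From H_k ≅ ker(∂_k) / im(∂_{k+1}) we obtain:

  H_0: rank C_0 − rank ∂_1 = 7 − 6 = 1, and the invariant factors of ∂_1 are all 1, so H_0 = Z.
  H_1: rank ker ∂_1 − rank ∂_2 = (9 − 6) − 2 = 1, and the invariant factors of ∂_2 are all 1, so H_1 = Z.
  H_2: rank ker ∂_2 − rank ∂_3 = (2 − 2) − 0 = 0, and there is no ∂_3, so H_2 = 0.

As a check, the Euler characteristic is 7 − 9 + 2 = 0, which agrees with 1 − 1 + 0 = 0.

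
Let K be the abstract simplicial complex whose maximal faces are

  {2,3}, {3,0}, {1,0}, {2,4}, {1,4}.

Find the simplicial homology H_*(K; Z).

Fix the vertex order 0 < 1 < 2 < 3 < 4 and write every simplex with vertices in increasing order. Then dim K = 1 and the simplices of K are:

  0-simplices (5): [0], [1], [2], [3], [4]
  1-simplices (5): [0,1], [0,3], [1,4], [2,3], [2,4]

Hence C_0 ≅ Z^5, C_1 ≅ Z^5.

Boundary ∂_1: C_1 → C_0 is given by ∂[p,q] = [q] − [p].
This gives a 5×5 integer matrix of rank 4; reducing to Smith normal form yields diagonal entries (1,1,1,1).

Now H_k = ker ∂_k / im ∂_{k+1}, so:

  H_0: rank C_0 − rank ∂_1 = 5 − 4 = 1, and the invariant factors of ∂_1 are all 1, so H_0 = Z.
  H_1: rank ker ∂_1 − rank ∂_2 = (5 − 4) − 0 = 1, and there is no ∂_2, so H_1 = Z.

H_0 ≅ Z,  H_1 ≅ Z.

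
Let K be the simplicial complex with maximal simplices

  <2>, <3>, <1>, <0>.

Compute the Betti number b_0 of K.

b_0 = 4.

We work with the vertex ordering 0 < 1 < 2 < 3. The simplices of K, each written with vertices in increasing order, are:

  0-simplices (4): [0], [1], [2], [3]

giving chain groups C_0 ≅ Z^4.

Now H_k = ker ∂_k / im ∂_{k+1}, so:

  H_0: rank C_0 − rank ∂_1 = 4 − 0 = 4, and there is no ∂_1, so H_0 = Z^4.

Hence the Betti numbers are b_0 = 4.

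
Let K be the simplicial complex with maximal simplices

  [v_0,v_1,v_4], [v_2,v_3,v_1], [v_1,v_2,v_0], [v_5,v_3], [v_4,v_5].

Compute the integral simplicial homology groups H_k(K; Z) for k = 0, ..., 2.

H_0 ≅ Z,  H_1 ≅ Z,  H_2 = 0.

We work with the vertex ordering v_0 < v_1 < v_2 < v_3 < v_4 < v_5. The simplices of K, each written with vertices in increasing order, are:

  0-simplices (6): [v_0], [v_1], [v_2], [v_3], [v_4], [v_5]
  1-simplices (9): [v_0,v_1], [v_0,v_2], [v_0,v_4], [v_1,v_2], [v_1,v_3], [v_1,v_4], [v_2,v_3], [v_3,v_5], [v_4,v_5]
  2-simplices (3): [v_0,v_1,v_2], [v_0,v_1,v_4], [v_1,v_2,v_3]

Hence C_0 ≅ Z^6, C_1 ≅ Z^9, C_2 ≅ Z^3.

Boundary ∂_1: C_1 → C_0 is given by ∂[p,q] = [q] − [p].
The 6×9 boundary matrix has rank 5 and Smith normal form diag(1,1,1,1,1).

The boundary map ∂_2: C_2 → C_1 sends each 2-simplex [p,q,r] to [q,r] − [p,r] + [p,q]. For instance
  ∂[v_0,v_1,v_2] = [v_1,v_2] − [v_0,v_2] + [v_0,v_1],
  ∂[v_1,v_2,v_3] = [v_2,v_3] − [v_1,v_3] + [v_1,v_2].
The resulting 9×3 matrix has rank 3, and its Smith normal form has invariant factors (1,1,1).

Reading off H_k = ker ∂_k / im ∂_{k+1}:

  H_0: rank C_0 − rank ∂_1 = 6 − 5 = 1, and the invariant factors of ∂_1 are all 1, so H_0 = Z.
  H_1: rank ker ∂_1 − rank ∂_2 = (9 − 5) − 3 = 1, and the invariant factors of ∂_2 are all 1, so H_1 = Z.
  H_2: rank ker ∂_2 − rank ∂_3 = (3 − 3) − 0 = 0, and there is no ∂_3, so H_2 = 0.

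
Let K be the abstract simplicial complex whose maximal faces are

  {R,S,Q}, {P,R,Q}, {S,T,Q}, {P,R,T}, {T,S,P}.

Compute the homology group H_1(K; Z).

H_1 = Z.

We work with the vertex ordering P < Q < R < S < T. The simplices of K, each written with vertices in increasing order, are:

  0-simplices (5): P, Q, R, S, T
  1-simplices (10): PQ, PR, PS, PT, QR, QS, QT, RS, RT, ST
  2-simplices (5): PQR, PRT, PST, QRS, QST

so the chain groups are C_0 ≅ Z^5, C_1 ≅ Z^10, C_2 ≅ Z^5.

Boundary ∂_1: C_1 → C_0 sends each edge [p,q] (with p < q) to q − p.
The 5×10 boundary matrix has rank 4 and Smith normal form diag(1,1,1,1).

The boundary map ∂_2: C_2 → C_1 acts by ∂[p,q,r] = [q,r] − [p,r] + [p,q]. For instance
  ∂QST = ST − QT + QS,
  ∂PRT = RT − PT + PR.
The resulting 10×5 matrix has rank 5, and its Smith normal form has invariant factors (1,1,1,1,1).

Now H_k = ker ∂_k / im ∂_{k+1}, so:

  H_1: rank ker ∂_1 − rank ∂_2 = (10 − 4) − 5 = 1, and the invariant factors of ∂_2 are all 1, so H_1 = Z.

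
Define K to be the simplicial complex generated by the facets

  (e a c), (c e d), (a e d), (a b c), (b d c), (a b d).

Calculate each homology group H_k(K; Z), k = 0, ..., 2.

H_0 = Z,  H_1 = 0,  H_2 = Z.

K has 5 vertices, 9 edges, 6 triangles.
rank ∂_0 = 0, rank ∂_1 = 4 ⇒ b_0 = 5 − 0 − 4 = 1; all invariant factors of ∂_1 are 1 so no torsion. So H_0 ≅ Z.
rank ∂_1 = 4, rank ∂_2 = 5 ⇒ b_1 = 9 − 4 − 5 = 0; all invariant factors of ∂_2 are 1 so no torsion. So H_1 ≅ 0.
rank ∂_2 = 5, rank ∂_3 = 0 ⇒ b_2 = 6 − 5 − 0 = 1. So H_2 ≅ Z.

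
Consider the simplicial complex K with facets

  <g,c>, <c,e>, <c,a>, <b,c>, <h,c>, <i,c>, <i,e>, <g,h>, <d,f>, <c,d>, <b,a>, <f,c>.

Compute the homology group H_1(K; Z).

H_1 = Z^4.

Order the vertices as a < b < c < d < e < f < g < h < i. Listing each simplex with vertices in this order, K has dimension 1 with simplices:

  0-simplices (9): a, b, c, d, e, f, g, h, i
  1-simplices (12): ab, ac, bc, cd, ce, cf, cg, ch, ci, df, ei, gh

Hence C_0 ≅ Z^9, C_1 ≅ Z^12.

The boundary map ∂_1: C_1 → C_0 maps an edge to its endpoints' difference, ∂[p,q] = q − p. For instance
  ∂df = f − d.
As a 9×12 matrix over Z this has rank 8, with invariant factors (1,1,1,1,1,1,1,1).

From H_k ≅ ker(∂_k) / im(∂_{k+1}) we obtain:

  H_1: rank ker ∂_1 − rank ∂_2 = (12 − 8) − 0 = 4, and there is no ∂_2, so H_1 = Z^4.

(K is a triangulation of a wedge of 4 circles.)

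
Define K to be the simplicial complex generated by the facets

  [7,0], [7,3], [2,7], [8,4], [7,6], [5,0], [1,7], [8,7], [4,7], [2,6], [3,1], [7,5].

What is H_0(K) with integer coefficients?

H_0 = Z.

Take the total order 0 < 1 < 2 < 3 < 4 < 5 < 6 < 7 < 8 on the vertex set. Then K (dimension 1) consists of the simplices:

  0-simplices (9): [0], [1], [2], [3], [4], [5], [6], [7], [8]
  1-simplices (12): [0,5], [0,7], [1,3], [1,7], [2,6], [2,7], [3,7], [4,7], [4,8], [5,7], [6,7], [7,8]

so the chain groups are C_0 ≅ Z^9, C_1 ≅ Z^12.

Boundary ∂_1: C_1 → C_0 sends each edge [p,q] (with p < q) to q − p. For instance
  ∂[1,3] = [3] − [1].
The resulting 9×12 matrix has rank 8, and its Smith normal form has invariant factors (1,1,1,1,1,1,1,1).

Computing H_k = (kernel of ∂_k) / (image of ∂_{k+1}):

  H_0: rank C_0 − rank ∂_1 = 9 − 8 = 1, and the invariant factors of ∂_1 are all 1, so H_0 = Z.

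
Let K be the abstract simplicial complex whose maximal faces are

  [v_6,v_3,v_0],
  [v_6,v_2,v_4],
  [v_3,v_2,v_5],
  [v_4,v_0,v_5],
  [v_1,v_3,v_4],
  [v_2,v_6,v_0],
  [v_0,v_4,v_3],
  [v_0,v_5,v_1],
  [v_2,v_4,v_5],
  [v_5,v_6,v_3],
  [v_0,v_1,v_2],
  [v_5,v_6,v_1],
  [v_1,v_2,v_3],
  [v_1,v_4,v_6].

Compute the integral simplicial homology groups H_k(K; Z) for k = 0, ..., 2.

Take the total order v_0 < v_1 < v_2 < v_3 < v_4 < v_5 < v_6 on the vertex set. Then K (dimension 2) consists of the simplices:

  0-simplices (7): [v_0], [v_1], [v_2], [v_3], [v_4], [v_5], [v_6]
  1-simplices (21): (21 of them)
  2-simplices (14): (14 of them)

so the chain groups are C_0 ≅ Z^7, C_1 ≅ Z^21, C_2 ≅ Z^14.

Boundary ∂_1: C_1 → C_0 sends each edge [p,q] (with p < q) to q − p. For instance
  ∂[v_3,v_5] = [v_5] − [v_3].
The resulting 7×21 matrix has rank 6, and its Smith normal form has invariant factors (1,1,1,1,1,1).

∂_2: C_2 → C_1 maps a triangle to the signed sum of its edges. For instance
  ∂[v_0,v_4,v_5] = [v_4,v_5] − [v_0,v_5] + [v_0,v_4],
  ∂[v_1,v_3,v_4] = [v_3,v_4] − [v_1,v_4] + [v_1,v_3].
The resulting 21×14 matrix has rank 13, and its Smith normal form has invariant factors (1,1,1,1,1,1,1,1,1,1,1,1,1).

Computing H_k = (kernel of ∂_k) / (image of ∂_{k+1}):

  H_0: rank C_0 − rank ∂_1 = 7 − 6 = 1, and the invariant factors of ∂_1 are all 1, so H_0 ≅ Z.
  H_1: rank ker ∂_1 − rank ∂_2 = (21 − 6) − 13 = 2, and the invariant factors of ∂_2 are all 1, so H_1 ≅ Z^2.
  H_2: rank ker ∂_2 − rank ∂_3 = (14 − 13) − 0 = 1, and there is no ∂_3, so H_2 ≅ Z.

H_0 ≅ Z,  H_1 ≅ Z^2,  H_2 ≅ Z.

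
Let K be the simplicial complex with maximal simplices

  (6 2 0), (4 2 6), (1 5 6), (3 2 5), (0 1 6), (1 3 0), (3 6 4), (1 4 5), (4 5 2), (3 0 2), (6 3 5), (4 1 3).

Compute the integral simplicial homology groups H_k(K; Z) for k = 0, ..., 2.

H_0 ≅ Z,  H_1 ≅ Z/2,  H_2 = 0.

Take the total order 0 < 1 < 2 < 3 < 4 < 5 < 6 on the vertex set. Then K (dimension 2) consists of the simplices:

  0-simplices (7): [0], [1], [2], [3], [4], [5], [6]
  1-simplices (18): [0,1], [0,2], [0,3], [0,6], [1,3], [1,4], [1,5], [1,6], [2,3], [2,4], [2,5], [2,6], [3,4], [3,5], [3,6], [4,5], [4,6], [5,6]
  2-simplices (12): [0,1,3], [0,1,6], [0,2,3], [0,2,6], [1,3,4], [1,4,5], [1,5,6], [2,3,5], [2,4,5], [2,4,6], [3,4,6], [3,5,6]

giving chain groups C_0 ≅ Z^7, C_1 ≅ Z^18, C_2 ≅ Z^12.

∂_1: C_1 → C_0 is given by ∂[p,q] = [q] − [p].
This gives a 7×18 integer matrix of rank 6; reducing to Smith normal form yields diagonal entries (1,1,1,1,1,1).

The boundary map ∂_2: C_2 → C_1 acts by ∂[p,q,r] = [q,r] − [p,r] + [p,q]. For instance
  ∂[2,4,5] = [4,5] − [2,5] + [2,4],
  ∂[0,2,3] = [2,3] − [0,3] + [0,2].
The resulting 18×12 matrix has rank 12, and its Smith normal form has invariant factors (1,1,1,1,1,1,1,1,1,1,1,2).

Computing H_k = (kernel of ∂_k) / (image of ∂_{k+1}):

  H_0: rank C_0 − rank ∂_1 = 7 − 6 = 1, and the invariant factors of ∂_1 are all 1, so H_0 ≅ Z.
  H_1: rank ker ∂_1 − rank ∂_2 = (18 − 6) − 12 = 0, and ∂_2 has invariant factor 2 > 1, so H_1 ≅ Z/2.
  H_2: rank ker ∂_2 − rank ∂_3 = (12 − 12) − 0 = 0, and there is no ∂_3, so H_2 ≅ 0.

(K is a triangulation of the real projective plane RP^2.)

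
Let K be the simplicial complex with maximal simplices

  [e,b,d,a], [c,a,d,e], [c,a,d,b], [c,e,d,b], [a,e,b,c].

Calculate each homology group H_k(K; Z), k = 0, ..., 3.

H_0 = Z,  H_1 = 0,  H_2 = 0,  H_3 = Z.

Fix the vertex order a < b < c < d < e and write every simplex with vertices in increasing order. Then dim K = 3 and the simplices of K are:

  0-simplices (5): a, b, c, d, e
  1-simplices (10): ab, ac, ad, ae, bc, bd, be, cd, ce, de
  2-simplices (10): abc, abd, abe, acd, ace, ade, bcd, bce, bde, cde
  3-simplices (5): abcd, abce, abde, acde, bcde

Hence C_0 ≅ Z^5, C_1 ≅ Z^10, C_2 ≅ Z^10, C_3 ≅ Z^5.

Boundary ∂_1: C_1 → C_0 sends each edge [p,q] (with p < q) to q − p. For instance
  ∂be = e − b.
The resulting 5×10 matrix has rank 4, and its Smith normal form has invariant factors (1,1,1,1).

Boundary ∂_2: C_2 → C_1 maps a triangle to the signed sum of its edges. For instance
  ∂abe = be − ae + ab,
  ∂abd = bd − ad + ab.
This gives a 10×10 integer matrix of rank 6; reducing to Smith normal form yields diagonal entries (1,1,1,1,1,1).

Boundary ∂_3: C_3 → C_2 sends each 3-simplex σ to the alternating sum Σ_i (−1)^i (σ with its i-th vertex removed). For instance
  ∂abce = bce − ace + abe − abc,
  ∂bcde = cde − bde + bce − bcd.
The resulting 10×5 matrix has rank 4, and its Smith normal form has invariant factors (1,1,1,1).

Now H_k = ker ∂_k / im ∂_{k+1}, so:

  H_0: rank C_0 − rank ∂_1 = 5 − 4 = 1, and the invariant factors of ∂_1 are all 1, so H_0 = Z.
  H_1: rank ker ∂_1 − rank ∂_2 = (10 − 4) − 6 = 0, and the invariant factors of ∂_2 are all 1, so H_1 = 0.
  H_2: rank ker ∂_2 − rank ∂_3 = (10 − 6) − 4 = 0, and the invariant factors of ∂_3 are all 1, so H_2 = 0.
  H_3: rank ker ∂_3 − rank ∂_4 = (5 − 4) − 0 = 1, and there is no ∂_4, so H_3 = Z.

(K is a triangulation of the 3-sphere S^3.)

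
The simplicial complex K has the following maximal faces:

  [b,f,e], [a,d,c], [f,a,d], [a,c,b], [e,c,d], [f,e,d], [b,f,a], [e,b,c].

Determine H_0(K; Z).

Order the vertices as a < b < c < d < e < f. Listing each simplex with vertices in this order, K has dimension 2 with simplices:

  0-simplices (6): a, b, c, d, e, f
  1-simplices (12): ab, ac, ad, af, bc, be, bf, cd, ce, de, df, ef
  2-simplices (8): abc, abf, acd, adf, bce, bef, cde, def

so the chain groups are C_0 ≅ Z^6, C_1 ≅ Z^12, C_2 ≅ Z^8.

∂_1: C_1 → C_0 is given by ∂[p,q] = [q] − [p].
As a 6×12 matrix over Z this has rank 5, with invariant factors (1,1,1,1,1).

The boundary map ∂_2: C_2 → C_1 sends each 2-simplex [p,q,r] to [q,r] − [p,r] + [p,q]. For instance
  ∂def = ef − df + de,
  ∂cde = de − ce + cd.
This gives a 12×8 integer matrix of rank 7; reducing to Smith normal form yields diagonal entries (1,1,1,1,1,1,1).

From H_k ≅ ker(∂_k) / im(∂_{k+1}) we obtain:

  H_0: rank C_0 − rank ∂_1 = 6 − 5 = 1, and the invariant factors of ∂_1 are all 1, so H_0 ≅ Z.

H_0 ≅ Z.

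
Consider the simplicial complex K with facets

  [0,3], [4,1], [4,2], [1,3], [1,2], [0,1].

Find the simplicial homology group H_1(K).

H_1 = Z^2.

Fix the vertex order 0 < 1 < 2 < 3 < 4 and write every simplex with vertices in increasing order. Then dim K = 1 and the simplices of K are:

  0-simplices (5): [0], [1], [2], [3], [4]
  1-simplices (6): [0,1], [0,3], [1,2], [1,3], [1,4], [2,4]

Hence C_0 ≅ Z^5, C_1 ≅ Z^6.

Boundary ∂_1: C_1 → C_0 sends each edge [p,q] (with p < q) to q − p. For instance
  ∂[1,4] = [4] − [1].
The resulting 5×6 matrix has rank 4, and its Smith normal form has invariant factors (1,1,1,1).

Reading off H_k = ker ∂_k / im ∂_{k+1}:

  H_1: rank ker ∂_1 − rank ∂_2 = (6 − 4) − 0 = 2, and there is no ∂_2, so H_1 = Z^2.

(K is a triangulation of a wedge of 2 circles.)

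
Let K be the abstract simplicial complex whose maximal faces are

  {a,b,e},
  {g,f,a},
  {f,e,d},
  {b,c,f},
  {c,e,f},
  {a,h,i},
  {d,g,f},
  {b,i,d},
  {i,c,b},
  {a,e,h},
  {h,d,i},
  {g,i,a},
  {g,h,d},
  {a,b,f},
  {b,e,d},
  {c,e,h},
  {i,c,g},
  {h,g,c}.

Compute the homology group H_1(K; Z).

H_1 ≅ Z ⊕ Z/2Z.

Order the vertices as a < b < c < d < e < f < g < h < i. Listing each simplex with vertices in this order, K has dimension 2 with simplices:

  0-simplices (9): a, b, c, d, e, f, g, h, i
  1-simplices (27): ab, ae, af, ag, ah, ai, bc, bd, be, bf, bi, ce, cf, cg, ch, ci, de, df, dg, dh, di, ef, eh, fg, gh, gi, hi
  2-simplices (18): abe, abf, aeh, afg, agi, ahi, bcf, bci, bde, bdi, cef, ceh, cgh, cgi, def, dfg, dgh, dhi

giving chain groups C_0 ≅ Z^9, C_1 ≅ Z^27, C_2 ≅ Z^18.

∂_1: C_1 → C_0 maps an edge to its endpoints' difference, ∂[p,q] = q − p. For instance
  ∂ae = e − a.
The 9×27 boundary matrix has rank 8 and Smith normal form diag(1,1,1,1,1,1,1,1).

Boundary ∂_2: C_2 → C_1 acts by ∂[p,q,r] = [q,r] − [p,r] + [p,q]. For instance
  ∂cef = ef − cf + ce,
  ∂dfg = fg − dg + df.
The resulting 27×18 matrix has rank 18, and its Smith normal form has invariant factors (1,1,1,1,1,1,1,1,1,1,1,1,1,1,1,1,1,2).

Computing H_k = (kernel of ∂_k) / (image of ∂_{k+1}):

  H_1: rank ker ∂_1 − rank ∂_2 = (27 − 8) − 18 = 1, and ∂_2 has invariant factor 2 > 1, so H_1 ≅ Z ⊕ Z/2Z.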